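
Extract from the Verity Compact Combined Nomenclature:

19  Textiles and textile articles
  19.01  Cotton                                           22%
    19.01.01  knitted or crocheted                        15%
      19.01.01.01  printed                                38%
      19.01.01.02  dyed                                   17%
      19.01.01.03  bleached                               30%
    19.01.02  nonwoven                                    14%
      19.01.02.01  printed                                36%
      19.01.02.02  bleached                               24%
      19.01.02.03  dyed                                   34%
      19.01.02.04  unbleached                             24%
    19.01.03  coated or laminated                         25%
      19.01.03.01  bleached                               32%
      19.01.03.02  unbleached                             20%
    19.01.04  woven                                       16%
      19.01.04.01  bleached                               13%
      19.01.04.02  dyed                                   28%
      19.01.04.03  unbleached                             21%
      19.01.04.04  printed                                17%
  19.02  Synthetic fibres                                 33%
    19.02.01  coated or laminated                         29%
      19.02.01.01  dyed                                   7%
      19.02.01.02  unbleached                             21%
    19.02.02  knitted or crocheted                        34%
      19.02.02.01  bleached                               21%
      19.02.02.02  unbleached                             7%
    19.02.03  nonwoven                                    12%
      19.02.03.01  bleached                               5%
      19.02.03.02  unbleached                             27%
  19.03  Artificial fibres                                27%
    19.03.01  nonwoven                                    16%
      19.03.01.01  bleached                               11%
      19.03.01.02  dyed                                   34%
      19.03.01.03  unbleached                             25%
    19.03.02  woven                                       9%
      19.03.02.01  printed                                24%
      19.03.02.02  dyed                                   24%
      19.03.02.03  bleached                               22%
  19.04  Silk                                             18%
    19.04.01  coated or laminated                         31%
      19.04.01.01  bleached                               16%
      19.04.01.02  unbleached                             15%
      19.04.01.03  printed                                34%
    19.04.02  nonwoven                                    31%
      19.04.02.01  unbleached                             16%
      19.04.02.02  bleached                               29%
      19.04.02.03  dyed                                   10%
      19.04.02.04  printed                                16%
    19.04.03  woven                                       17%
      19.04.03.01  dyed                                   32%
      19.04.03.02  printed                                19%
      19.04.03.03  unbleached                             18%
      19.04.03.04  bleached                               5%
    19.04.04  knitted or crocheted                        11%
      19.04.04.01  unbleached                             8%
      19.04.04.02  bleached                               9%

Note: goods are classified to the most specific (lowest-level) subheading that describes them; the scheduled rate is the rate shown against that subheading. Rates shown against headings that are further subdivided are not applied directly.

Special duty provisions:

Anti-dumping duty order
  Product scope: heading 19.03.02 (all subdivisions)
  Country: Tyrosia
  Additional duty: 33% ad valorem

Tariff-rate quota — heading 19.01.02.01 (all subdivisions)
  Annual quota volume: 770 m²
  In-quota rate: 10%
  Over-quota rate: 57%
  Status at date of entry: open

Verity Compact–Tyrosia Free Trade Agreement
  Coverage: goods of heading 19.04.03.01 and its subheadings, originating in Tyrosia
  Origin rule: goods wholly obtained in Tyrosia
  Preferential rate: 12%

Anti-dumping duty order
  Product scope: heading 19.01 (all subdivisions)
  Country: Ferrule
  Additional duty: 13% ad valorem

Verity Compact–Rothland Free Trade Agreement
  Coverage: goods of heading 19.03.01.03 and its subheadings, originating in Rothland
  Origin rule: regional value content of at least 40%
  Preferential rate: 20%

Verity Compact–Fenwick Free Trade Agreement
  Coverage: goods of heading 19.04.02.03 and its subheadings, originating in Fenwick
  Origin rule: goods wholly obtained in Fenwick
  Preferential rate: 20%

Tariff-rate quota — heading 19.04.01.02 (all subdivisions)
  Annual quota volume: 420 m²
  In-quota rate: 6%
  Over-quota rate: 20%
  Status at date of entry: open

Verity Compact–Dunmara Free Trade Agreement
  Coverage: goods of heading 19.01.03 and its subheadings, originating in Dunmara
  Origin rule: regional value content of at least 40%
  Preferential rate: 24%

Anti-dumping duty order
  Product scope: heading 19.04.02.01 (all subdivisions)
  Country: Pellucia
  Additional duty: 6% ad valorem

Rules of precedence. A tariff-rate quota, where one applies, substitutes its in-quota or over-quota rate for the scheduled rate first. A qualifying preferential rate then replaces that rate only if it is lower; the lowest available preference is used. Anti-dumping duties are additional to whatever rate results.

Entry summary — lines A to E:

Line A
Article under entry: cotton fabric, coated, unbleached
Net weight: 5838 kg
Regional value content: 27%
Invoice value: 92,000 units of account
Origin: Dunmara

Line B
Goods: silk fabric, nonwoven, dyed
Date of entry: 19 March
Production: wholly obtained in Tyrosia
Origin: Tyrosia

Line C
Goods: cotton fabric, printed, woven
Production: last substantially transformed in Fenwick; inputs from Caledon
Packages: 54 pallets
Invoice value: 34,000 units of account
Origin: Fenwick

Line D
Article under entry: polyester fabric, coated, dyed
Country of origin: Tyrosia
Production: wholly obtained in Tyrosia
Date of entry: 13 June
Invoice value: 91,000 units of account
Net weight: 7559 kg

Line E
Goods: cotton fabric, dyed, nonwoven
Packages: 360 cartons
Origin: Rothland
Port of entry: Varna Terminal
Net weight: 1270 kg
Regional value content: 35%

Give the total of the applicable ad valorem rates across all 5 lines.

88%

Line A: cotton → 19.01; coated → 19.01.03; unbleached → 19.01.03.02. Scheduled 20%. Dunmara agreement on 19.01.03: RVC < 40%. → 20%.
Line B: silk → 19.04; nonwoven → 19.04.02; dyed → 19.04.02.03. Scheduled 10%. Tyrosia agreement on 19.04.03.01: 19.04.02.03 not covered. → 10%.
Line C: cotton → 19.01; woven → 19.01.04; printed → 19.01.04.04. Scheduled 17%. Fenwick agreement on 19.04.02.03: 19.01.04.04 not covered. → 17%.
Line D: polyester → 19.02; coated → 19.02.01; dyed → 19.02.01.01. Scheduled 7%. Tyrosia agreement on 19.04.03.01: 19.02.01.01 not covered. → 7%.
Line E: cotton → 19.01; nonwoven → 19.01.02; dyed → 19.01.02.03. Scheduled 34%. Rothland agreement on 19.03.01.03: 19.01.02.03 not covered. → 34%.
Sum: 20% + 10% + 17% + 7% + 34% = 88%.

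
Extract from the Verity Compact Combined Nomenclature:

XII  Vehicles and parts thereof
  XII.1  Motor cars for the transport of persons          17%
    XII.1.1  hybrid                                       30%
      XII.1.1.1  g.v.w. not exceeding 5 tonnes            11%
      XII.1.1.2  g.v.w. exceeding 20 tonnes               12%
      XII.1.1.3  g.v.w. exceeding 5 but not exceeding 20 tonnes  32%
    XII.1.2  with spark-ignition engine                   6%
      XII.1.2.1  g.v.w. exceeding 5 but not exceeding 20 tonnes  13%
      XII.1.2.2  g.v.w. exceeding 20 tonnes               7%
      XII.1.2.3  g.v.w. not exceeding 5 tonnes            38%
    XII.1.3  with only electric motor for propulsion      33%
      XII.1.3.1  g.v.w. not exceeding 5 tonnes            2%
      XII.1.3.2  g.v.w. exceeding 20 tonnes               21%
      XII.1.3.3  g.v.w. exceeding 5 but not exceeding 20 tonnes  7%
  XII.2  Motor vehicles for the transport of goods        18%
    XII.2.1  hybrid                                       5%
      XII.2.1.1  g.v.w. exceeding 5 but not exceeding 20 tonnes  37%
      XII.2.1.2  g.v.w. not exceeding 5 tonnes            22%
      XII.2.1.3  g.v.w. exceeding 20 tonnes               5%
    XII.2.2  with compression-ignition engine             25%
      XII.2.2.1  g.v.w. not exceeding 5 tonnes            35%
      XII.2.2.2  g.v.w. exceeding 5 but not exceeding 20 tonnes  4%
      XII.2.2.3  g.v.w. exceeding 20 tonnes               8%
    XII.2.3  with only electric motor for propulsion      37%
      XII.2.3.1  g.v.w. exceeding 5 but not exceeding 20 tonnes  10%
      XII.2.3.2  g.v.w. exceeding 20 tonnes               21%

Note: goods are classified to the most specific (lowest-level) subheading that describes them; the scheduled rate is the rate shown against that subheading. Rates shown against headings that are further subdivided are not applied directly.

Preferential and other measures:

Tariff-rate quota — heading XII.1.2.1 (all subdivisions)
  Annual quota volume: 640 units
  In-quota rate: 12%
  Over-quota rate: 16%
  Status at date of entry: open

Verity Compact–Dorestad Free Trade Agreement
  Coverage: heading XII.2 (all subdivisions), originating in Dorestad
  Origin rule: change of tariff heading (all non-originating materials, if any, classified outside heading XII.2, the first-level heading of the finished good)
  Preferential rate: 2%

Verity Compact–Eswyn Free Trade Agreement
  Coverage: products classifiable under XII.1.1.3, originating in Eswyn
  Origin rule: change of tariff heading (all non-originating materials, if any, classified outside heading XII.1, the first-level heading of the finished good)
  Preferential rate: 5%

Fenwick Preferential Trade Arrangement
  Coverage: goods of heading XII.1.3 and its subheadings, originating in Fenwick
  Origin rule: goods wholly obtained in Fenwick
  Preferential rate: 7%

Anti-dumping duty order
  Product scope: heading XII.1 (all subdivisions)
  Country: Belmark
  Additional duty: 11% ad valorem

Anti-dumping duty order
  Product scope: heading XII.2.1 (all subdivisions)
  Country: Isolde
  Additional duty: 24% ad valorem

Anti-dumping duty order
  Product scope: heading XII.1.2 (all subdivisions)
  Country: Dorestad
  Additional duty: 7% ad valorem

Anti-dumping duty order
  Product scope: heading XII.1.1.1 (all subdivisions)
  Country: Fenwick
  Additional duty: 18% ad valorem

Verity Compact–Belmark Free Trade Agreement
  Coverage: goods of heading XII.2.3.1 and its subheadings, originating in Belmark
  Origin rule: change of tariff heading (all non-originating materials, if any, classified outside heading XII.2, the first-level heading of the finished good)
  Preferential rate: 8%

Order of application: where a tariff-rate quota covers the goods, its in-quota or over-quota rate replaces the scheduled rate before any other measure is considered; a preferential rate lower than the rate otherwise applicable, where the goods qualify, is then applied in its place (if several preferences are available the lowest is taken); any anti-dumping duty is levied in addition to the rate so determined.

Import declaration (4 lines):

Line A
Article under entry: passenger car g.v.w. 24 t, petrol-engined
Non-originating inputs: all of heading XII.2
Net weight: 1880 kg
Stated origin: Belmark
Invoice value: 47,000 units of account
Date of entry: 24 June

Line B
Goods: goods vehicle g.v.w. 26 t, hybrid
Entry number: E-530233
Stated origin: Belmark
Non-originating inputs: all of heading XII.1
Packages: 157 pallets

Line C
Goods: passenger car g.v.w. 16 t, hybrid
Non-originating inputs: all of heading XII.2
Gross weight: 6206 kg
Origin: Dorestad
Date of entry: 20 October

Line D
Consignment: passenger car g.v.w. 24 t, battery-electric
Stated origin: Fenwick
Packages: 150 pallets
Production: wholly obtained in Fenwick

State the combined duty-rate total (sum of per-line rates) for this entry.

Line A: passenger car → XII.1; petrol-engined → XII.1.2; g.v.w. 24 t → XII.1.2.2. Scheduled 7%. Belmark agreement on XII.2.3.1: XII.1.2.2 not covered; anti-dumping (Belmark, XII.1): +11%; total 7% + 11% = 18%. → 18%.
Line B: goods vehicle → XII.2; hybrid → XII.2.1; g.v.w. 26 t → XII.2.1.3. Scheduled 5%. Belmark agreement on XII.2.3.1: XII.2.1.3 not covered. → 5%.
Line C: passenger car → XII.1; hybrid → XII.1.1; g.v.w. 16 t → XII.1.1.3. Scheduled 32%. Dorestad agreement on XII.2: XII.1.1.3 not covered. → 32%.
Line D: passenger car → XII.1; battery-electric → XII.1.3; g.v.w. 24 t → XII.1.3.2. Scheduled 21%. Fenwick agreement on XII.1.3: wholly obtained → 7% available; preferential 7%. → 7%.
Sum: 18% + 5% + 32% + 7% = 62%.

62%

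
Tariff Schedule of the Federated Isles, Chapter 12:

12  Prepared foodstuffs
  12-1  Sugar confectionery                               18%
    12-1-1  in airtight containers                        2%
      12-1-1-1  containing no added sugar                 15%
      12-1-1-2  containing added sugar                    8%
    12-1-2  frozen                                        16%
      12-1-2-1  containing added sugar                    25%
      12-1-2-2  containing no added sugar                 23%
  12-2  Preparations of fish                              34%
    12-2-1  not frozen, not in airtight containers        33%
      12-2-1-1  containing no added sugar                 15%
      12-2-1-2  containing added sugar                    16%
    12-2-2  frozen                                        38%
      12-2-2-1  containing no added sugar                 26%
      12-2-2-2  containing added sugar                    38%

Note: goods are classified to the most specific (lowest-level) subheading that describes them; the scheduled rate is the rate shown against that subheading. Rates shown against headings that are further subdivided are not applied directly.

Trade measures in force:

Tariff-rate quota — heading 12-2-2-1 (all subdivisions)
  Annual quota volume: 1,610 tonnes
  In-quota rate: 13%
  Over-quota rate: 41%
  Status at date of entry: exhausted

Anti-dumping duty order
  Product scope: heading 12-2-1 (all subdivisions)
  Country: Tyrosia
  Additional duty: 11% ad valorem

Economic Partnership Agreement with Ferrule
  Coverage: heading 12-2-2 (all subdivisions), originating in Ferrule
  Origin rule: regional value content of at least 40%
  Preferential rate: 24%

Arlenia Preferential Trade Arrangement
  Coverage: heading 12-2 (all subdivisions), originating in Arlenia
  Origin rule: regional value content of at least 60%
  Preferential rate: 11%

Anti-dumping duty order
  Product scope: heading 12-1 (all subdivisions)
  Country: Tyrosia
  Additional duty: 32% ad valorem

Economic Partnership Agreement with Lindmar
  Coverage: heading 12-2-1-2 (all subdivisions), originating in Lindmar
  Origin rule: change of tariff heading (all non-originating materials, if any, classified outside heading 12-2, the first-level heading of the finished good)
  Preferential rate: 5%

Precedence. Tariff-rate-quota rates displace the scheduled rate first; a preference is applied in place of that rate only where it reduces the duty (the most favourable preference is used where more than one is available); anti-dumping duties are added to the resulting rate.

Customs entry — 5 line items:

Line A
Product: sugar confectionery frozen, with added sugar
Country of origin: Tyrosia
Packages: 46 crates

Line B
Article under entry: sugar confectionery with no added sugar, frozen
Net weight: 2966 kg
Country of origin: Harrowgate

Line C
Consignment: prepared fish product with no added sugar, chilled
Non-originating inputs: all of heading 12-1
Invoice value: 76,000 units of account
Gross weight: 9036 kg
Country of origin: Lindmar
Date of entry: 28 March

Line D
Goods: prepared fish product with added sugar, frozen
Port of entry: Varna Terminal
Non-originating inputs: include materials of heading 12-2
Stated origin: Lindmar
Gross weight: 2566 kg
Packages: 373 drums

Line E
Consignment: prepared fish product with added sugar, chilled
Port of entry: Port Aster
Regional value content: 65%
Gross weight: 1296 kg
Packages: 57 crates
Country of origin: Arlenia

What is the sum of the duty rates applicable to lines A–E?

144%

Line A: sugar confectionery → 12-1; frozen → 12-1-2; with added sugar → 12-1-2-1. Scheduled 25%. anti-dumping (Tyrosia, 12-1): +32%; total 25% + 32% = 57%. → 57%.
Line B: sugar confectionery → 12-1; frozen → 12-1-2; with no added sugar → 12-1-2-2. Scheduled 23%. No special measure applies. → 23%.
Line C: prepared fish product → 12-2; chilled → 12-2-1; with no added sugar → 12-2-1-1. Scheduled 15%. Lindmar agreement on 12-2-1-2: 12-2-1-1 not covered. → 15%.
Line D: prepared fish product → 12-2; frozen → 12-2-2; with added sugar → 12-2-2-2. Scheduled 38%. Lindmar agreement on 12-2-1-2: 12-2-2-2 not covered. → 38%.
Line E: prepared fish product → 12-2; chilled → 12-2-1; with added sugar → 12-2-1-2. Scheduled 16%. Arlenia agreement on 12-2: RVC ≥ 60% → 11% available; preferential 11%. → 11%.
Sum: 57% + 23% + 15% + 38% + 11% = 144%.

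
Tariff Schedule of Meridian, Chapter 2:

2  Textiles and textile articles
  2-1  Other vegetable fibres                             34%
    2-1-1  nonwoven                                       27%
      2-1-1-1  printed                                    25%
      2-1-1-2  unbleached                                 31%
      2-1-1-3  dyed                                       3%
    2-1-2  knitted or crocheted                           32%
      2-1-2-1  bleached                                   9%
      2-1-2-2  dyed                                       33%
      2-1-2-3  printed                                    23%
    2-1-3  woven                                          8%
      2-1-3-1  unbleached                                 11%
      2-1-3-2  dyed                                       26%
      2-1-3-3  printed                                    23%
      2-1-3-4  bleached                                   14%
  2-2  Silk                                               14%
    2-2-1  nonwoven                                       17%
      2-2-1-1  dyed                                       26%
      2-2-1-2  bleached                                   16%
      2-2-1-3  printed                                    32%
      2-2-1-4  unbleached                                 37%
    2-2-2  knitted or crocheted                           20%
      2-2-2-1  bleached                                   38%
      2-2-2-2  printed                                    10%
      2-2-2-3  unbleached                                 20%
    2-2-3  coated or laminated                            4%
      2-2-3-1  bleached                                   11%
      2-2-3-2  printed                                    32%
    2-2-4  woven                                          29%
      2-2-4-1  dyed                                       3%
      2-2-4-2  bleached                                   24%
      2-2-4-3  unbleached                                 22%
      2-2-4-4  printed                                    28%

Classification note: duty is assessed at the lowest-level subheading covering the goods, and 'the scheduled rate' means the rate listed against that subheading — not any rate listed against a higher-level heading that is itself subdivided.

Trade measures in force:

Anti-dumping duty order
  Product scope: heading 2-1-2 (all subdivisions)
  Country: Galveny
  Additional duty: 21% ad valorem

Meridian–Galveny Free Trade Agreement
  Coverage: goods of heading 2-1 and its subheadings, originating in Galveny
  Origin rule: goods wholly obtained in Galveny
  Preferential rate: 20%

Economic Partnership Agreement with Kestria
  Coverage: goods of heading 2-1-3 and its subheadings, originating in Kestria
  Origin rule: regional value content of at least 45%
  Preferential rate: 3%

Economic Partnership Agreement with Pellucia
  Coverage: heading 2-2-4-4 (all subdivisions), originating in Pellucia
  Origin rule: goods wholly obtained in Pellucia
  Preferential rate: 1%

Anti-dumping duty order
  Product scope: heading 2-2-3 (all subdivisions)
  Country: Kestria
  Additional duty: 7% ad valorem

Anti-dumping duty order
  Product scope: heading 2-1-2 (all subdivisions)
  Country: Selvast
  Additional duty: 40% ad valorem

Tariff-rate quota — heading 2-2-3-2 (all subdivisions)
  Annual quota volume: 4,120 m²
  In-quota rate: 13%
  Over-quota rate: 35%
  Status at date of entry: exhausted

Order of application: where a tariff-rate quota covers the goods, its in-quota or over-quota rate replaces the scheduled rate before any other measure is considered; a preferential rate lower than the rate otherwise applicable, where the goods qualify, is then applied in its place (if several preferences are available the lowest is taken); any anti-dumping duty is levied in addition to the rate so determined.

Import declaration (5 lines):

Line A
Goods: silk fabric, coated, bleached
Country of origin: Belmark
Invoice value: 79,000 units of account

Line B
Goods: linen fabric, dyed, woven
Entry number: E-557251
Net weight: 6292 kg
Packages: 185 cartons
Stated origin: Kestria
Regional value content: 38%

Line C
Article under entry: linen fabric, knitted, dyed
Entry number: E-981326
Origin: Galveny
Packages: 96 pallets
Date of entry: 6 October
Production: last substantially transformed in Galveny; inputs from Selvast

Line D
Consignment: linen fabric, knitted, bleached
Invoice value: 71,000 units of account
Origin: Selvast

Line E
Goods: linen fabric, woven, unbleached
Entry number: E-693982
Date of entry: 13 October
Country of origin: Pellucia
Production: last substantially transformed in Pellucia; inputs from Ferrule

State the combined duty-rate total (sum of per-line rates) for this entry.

Line A: silk → 2-2; coated → 2-2-3; bleached → 2-2-3-1. Scheduled 11%. No special measure applies. → 11%.
Line B: linen → 2-1; woven → 2-1-3; dyed → 2-1-3-2. Scheduled 26%. Kestria agreement on 2-1-3: RVC < 45%. → 26%.
Line C: linen → 2-1; knitted → 2-1-2; dyed → 2-1-2-2. Scheduled 33%. Galveny agreement on 2-1: not wholly obtained; anti-dumping (Galveny, 2-1-2): +21%; total 33% + 21% = 54%. → 54%.
Line D: linen → 2-1; knitted → 2-1-2; bleached → 2-1-2-1. Scheduled 9%. anti-dumping (Selvast, 2-1-2): +40%; total 9% + 40% = 49%. → 49%.
Line E: linen → 2-1; woven → 2-1-3; unbleached → 2-1-3-1. Scheduled 11%. Pellucia agreement on 2-2-4-4: 2-1-3-1 not covered. → 11%.
Sum: 11% + 26% + 54% + 49% + 11% = 151%.

151%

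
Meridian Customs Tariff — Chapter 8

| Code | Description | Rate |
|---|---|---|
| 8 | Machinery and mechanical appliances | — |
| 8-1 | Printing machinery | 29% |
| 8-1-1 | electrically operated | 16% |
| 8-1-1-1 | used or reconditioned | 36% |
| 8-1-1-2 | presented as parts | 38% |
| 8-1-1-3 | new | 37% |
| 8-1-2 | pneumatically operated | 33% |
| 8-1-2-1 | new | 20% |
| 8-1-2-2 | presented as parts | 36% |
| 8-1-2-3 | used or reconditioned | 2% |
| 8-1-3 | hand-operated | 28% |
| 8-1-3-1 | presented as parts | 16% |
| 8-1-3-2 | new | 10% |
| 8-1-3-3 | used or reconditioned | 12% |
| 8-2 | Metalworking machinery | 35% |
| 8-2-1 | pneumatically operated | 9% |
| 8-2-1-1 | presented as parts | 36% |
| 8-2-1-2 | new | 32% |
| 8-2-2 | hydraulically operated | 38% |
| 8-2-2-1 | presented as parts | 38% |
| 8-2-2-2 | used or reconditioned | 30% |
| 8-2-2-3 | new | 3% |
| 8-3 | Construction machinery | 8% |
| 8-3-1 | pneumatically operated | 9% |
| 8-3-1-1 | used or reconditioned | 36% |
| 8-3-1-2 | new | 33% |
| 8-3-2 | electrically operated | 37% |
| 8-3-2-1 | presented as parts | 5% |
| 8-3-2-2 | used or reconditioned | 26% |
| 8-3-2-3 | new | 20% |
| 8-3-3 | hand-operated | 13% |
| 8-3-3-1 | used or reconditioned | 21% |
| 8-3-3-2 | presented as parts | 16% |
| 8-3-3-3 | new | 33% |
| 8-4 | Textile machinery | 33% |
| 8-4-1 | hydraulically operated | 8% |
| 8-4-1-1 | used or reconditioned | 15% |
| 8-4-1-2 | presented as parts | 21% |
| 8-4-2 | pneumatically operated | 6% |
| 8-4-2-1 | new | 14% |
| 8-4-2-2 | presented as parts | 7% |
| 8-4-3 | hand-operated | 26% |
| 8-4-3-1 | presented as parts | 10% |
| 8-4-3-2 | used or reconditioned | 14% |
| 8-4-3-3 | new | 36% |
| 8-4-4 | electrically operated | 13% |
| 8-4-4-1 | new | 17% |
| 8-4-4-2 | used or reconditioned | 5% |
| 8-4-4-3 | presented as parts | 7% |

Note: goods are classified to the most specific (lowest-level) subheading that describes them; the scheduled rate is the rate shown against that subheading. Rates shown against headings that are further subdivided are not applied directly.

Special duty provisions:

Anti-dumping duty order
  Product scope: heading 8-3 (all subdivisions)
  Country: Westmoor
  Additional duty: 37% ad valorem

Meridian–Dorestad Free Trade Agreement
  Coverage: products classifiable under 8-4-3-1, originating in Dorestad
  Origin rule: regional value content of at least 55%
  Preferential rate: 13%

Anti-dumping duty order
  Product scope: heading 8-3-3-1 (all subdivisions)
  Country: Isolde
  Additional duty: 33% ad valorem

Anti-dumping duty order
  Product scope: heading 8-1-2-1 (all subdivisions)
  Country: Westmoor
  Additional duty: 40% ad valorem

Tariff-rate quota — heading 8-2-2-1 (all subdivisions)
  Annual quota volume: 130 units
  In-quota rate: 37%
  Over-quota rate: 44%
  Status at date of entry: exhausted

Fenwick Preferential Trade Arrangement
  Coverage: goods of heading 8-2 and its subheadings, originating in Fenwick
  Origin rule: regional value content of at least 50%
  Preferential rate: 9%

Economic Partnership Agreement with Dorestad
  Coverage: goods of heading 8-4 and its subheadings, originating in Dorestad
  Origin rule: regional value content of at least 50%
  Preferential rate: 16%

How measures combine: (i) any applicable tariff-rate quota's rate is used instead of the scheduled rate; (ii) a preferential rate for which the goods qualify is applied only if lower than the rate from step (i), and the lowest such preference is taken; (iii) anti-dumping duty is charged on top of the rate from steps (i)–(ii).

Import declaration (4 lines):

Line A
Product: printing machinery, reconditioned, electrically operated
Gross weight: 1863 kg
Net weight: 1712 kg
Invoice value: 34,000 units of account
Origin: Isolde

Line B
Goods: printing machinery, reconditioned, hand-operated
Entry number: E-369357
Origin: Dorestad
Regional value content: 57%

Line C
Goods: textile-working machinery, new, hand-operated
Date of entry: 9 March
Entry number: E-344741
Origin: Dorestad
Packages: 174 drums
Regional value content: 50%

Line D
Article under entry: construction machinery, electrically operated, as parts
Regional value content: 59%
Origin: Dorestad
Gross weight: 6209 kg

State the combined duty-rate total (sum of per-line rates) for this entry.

Line A: printing → 8-1; electrically operated → 8-1-1; reconditioned → 8-1-1-1. Scheduled 36%. No special measure applies. → 36%.
Line B: printing → 8-1; hand-operated → 8-1-3; reconditioned → 8-1-3-3. Scheduled 12%. Dorestad agreement on 8-4-3-1: 8-1-3-3 not covered; Dorestad agreement on 8-4: 8-1-3-3 not covered. → 12%.
Line C: textile-working → 8-4; hand-operated → 8-4-3; new → 8-4-3-3. Scheduled 36%. Dorestad agreement on 8-4-3-1: 8-4-3-3 not covered; Dorestad agreement on 8-4: RVC ≥ 50% → 16% available; preferential 16%. → 16%.
Line D: construction → 8-3; electrically operated → 8-3-2; as parts → 8-3-2-1. Scheduled 5%. Dorestad agreement on 8-4-3-1: 8-3-2-1 not covered; Dorestad agreement on 8-4: 8-3-2-1 not covered. → 5%.
Sum: 36% + 12% + 16% + 5% = 69%.

69%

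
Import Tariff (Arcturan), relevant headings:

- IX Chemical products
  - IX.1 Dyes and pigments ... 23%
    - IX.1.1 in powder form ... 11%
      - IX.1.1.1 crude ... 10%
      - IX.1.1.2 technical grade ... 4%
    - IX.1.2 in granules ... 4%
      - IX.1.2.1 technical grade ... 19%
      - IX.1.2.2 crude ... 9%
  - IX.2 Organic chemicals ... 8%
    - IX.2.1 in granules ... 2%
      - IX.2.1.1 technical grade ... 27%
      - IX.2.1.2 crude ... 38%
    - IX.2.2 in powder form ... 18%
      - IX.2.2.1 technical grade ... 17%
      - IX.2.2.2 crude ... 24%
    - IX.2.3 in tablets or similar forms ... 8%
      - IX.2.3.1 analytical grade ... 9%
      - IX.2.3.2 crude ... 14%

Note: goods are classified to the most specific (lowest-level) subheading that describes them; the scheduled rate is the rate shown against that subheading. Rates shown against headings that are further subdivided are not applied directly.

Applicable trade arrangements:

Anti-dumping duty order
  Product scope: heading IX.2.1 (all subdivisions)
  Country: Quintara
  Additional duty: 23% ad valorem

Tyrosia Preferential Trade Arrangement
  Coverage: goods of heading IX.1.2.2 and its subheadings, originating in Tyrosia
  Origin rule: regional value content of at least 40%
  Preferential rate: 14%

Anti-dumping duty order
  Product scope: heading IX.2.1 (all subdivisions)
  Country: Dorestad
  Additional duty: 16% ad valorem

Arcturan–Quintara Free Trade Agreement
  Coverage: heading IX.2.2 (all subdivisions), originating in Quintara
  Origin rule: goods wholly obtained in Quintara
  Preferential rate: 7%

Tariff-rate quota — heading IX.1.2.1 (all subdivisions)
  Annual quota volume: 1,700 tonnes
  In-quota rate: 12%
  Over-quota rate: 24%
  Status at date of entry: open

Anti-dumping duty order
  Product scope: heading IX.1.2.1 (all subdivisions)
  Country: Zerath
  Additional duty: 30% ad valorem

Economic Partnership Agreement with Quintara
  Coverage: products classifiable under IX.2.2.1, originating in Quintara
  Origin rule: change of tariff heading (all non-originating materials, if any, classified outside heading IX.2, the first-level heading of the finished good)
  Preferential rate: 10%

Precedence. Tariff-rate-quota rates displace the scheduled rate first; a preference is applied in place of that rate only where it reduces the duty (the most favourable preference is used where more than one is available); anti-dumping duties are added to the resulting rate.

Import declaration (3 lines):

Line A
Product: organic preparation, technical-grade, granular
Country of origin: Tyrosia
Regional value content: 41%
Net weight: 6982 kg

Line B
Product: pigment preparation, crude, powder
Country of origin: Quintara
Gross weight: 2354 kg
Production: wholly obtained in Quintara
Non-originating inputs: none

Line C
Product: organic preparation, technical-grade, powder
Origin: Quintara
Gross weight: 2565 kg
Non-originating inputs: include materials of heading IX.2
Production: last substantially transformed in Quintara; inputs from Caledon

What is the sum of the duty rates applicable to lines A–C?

Line A: organic → IX.2; granular → IX.2.1; technical-grade → IX.2.1.1. Scheduled 27%. Tyrosia agreement on IX.1.2.2: IX.2.1.1 not covered. → 27%.
Line B: pigment → IX.1; powder → IX.1.1; crude → IX.1.1.1. Scheduled 10%. Quintara agreement on IX.2.2: IX.1.1.1 not covered; Quintara agreement on IX.2.2.1: IX.1.1.1 not covered. → 10%.
Line C: organic → IX.2; powder → IX.2.2; technical-grade → IX.2.2.1. Scheduled 17%. Quintara agreement on IX.2.2: not wholly obtained; Quintara agreement on IX.2.2.1: CTH not met. → 17%.
Sum: 27% + 10% + 17% = 54%.

54%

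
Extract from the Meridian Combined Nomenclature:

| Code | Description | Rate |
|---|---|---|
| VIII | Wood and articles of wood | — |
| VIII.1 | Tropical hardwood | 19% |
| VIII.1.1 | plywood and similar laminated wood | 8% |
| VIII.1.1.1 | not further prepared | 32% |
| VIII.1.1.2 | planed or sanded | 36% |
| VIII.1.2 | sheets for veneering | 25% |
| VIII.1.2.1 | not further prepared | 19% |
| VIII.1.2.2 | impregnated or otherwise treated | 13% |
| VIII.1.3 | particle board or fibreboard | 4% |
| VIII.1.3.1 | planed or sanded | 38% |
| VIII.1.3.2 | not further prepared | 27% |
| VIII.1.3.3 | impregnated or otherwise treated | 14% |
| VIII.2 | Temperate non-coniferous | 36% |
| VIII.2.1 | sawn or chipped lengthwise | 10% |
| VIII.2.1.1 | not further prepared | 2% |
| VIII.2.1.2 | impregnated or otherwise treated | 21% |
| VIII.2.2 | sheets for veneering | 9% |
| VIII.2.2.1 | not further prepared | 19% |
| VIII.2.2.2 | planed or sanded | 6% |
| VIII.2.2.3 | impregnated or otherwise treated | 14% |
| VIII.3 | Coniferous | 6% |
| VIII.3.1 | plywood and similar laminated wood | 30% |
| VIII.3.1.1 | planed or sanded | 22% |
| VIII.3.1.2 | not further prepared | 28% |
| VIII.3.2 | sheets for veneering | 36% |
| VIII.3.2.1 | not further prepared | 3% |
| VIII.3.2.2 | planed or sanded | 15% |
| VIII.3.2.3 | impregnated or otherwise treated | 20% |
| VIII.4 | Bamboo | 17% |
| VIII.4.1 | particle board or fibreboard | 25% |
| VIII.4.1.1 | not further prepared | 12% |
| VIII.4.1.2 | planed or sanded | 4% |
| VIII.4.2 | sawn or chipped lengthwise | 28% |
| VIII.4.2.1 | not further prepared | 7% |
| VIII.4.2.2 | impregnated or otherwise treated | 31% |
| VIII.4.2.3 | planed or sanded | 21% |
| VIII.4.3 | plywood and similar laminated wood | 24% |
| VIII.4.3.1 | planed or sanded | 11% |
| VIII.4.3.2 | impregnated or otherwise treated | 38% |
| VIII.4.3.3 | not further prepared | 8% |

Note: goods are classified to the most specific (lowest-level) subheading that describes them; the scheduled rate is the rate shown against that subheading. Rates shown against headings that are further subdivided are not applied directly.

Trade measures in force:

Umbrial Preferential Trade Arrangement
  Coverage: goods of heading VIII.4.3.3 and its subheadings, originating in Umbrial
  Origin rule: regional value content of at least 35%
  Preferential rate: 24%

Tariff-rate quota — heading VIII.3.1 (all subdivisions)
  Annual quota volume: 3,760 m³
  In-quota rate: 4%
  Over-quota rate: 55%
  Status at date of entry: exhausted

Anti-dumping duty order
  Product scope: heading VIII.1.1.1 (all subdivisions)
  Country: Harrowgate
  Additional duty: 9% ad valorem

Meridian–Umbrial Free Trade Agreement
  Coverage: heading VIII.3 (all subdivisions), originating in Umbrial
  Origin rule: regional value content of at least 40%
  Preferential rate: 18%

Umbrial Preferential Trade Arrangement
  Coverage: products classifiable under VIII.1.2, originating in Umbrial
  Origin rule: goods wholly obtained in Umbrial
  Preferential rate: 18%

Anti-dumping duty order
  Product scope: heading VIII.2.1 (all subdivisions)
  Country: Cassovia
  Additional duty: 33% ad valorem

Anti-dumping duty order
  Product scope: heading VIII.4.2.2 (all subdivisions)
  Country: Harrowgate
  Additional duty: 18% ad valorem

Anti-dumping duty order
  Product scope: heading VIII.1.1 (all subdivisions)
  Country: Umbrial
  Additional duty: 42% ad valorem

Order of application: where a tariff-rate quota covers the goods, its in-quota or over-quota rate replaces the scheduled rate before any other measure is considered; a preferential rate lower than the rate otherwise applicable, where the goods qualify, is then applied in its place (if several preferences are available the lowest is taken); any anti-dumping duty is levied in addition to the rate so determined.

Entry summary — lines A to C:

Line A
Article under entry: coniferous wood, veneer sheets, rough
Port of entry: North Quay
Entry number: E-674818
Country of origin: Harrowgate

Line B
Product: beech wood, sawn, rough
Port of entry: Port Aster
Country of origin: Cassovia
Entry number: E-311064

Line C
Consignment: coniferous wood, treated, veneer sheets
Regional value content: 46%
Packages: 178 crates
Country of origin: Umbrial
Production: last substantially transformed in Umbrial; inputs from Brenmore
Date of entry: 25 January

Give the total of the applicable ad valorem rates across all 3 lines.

56%

Line A: coniferous → VIII.3; veneer sheets → VIII.3.2; rough → VIII.3.2.1. Scheduled 3%. No special measure applies. → 3%.
Line B: beech → VIII.2; sawn → VIII.2.1; rough → VIII.2.1.1. Scheduled 2%. anti-dumping (Cassovia, VIII.2.1): +33%; total 2% + 33% = 35%. → 35%.
Line C: coniferous → VIII.3; veneer sheets → VIII.3.2; treated → VIII.3.2.3. Scheduled 20%. Umbrial agreement on VIII.4.3.3: VIII.3.2.3 not covered; Umbrial agreement on VIII.3: RVC ≥ 40% → 18% available; Umbrial agreement on VIII.1.2: VIII.3.2.3 not covered; preferential 18%. → 18%.
Sum: 3% + 35% + 18% = 56%.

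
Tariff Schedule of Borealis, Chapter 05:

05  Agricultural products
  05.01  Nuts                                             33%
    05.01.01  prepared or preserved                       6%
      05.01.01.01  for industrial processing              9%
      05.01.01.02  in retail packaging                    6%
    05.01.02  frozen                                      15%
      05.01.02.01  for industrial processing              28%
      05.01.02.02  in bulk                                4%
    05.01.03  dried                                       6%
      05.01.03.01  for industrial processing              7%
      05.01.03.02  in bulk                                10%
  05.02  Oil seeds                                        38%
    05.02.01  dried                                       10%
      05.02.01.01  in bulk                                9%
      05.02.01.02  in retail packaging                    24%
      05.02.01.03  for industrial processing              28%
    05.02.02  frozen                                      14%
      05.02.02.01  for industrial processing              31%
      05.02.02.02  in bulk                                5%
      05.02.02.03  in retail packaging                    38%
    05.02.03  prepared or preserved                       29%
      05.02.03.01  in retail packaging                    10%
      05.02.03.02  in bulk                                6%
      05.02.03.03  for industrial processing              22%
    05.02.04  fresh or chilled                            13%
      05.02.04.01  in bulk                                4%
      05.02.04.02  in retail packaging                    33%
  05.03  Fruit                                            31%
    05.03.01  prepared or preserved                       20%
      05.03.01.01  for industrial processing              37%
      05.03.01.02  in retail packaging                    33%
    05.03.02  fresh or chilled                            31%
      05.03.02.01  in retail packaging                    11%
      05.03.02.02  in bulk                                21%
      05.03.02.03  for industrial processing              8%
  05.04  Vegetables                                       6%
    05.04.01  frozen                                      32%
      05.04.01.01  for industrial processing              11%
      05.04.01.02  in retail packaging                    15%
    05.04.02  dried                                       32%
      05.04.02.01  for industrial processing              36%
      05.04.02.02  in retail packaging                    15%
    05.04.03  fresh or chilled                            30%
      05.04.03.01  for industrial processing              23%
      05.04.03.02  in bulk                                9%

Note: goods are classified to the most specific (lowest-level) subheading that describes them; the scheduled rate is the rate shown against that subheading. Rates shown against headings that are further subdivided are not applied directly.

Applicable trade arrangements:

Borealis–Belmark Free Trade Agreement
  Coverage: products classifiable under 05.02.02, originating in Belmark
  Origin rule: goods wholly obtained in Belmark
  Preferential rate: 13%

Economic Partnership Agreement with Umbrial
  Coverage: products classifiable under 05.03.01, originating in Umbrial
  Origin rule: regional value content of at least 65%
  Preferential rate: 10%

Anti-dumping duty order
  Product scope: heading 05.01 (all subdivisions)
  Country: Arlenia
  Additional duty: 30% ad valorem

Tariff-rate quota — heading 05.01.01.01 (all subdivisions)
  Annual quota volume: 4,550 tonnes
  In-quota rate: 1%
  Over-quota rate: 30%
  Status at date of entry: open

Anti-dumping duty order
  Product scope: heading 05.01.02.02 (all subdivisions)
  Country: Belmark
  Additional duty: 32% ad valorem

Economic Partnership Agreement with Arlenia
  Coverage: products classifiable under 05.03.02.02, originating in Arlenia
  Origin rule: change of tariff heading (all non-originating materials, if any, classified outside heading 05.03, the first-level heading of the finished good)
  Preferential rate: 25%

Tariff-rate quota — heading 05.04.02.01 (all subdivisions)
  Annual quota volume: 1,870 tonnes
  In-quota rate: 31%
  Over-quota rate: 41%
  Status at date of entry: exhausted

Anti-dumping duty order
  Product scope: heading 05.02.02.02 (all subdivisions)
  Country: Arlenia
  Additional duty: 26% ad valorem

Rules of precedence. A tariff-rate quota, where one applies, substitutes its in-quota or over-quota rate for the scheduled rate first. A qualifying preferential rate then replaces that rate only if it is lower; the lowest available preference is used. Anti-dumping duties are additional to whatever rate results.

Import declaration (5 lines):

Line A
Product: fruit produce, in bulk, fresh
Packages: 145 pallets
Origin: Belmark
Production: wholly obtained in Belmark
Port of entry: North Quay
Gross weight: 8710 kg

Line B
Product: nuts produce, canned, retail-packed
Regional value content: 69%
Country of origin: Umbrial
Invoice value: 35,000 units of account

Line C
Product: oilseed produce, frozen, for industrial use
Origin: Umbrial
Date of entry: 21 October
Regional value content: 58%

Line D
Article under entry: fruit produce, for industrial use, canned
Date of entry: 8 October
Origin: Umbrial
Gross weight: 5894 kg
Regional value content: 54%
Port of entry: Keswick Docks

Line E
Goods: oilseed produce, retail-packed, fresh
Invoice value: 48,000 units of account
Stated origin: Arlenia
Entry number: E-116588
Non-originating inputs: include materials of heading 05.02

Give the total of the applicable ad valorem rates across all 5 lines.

Line A: fruit → 05.03; fresh → 05.03.02; in bulk → 05.03.02.02. Scheduled 21%. Belmark agreement on 05.02.02: 05.03.02.02 not covered. → 21%.
Line B: nuts → 05.01; canned → 05.01.01; retail-packed → 05.01.01.02. Scheduled 6%. Umbrial agreement on 05.03.01: 05.01.01.02 not covered. → 6%.
Line C: oilseed → 05.02; frozen → 05.02.02; for industrial use → 05.02.02.01. Scheduled 31%. Umbrial agreement on 05.03.01: 05.02.02.01 not covered. → 31%.
Line D: fruit → 05.03; canned → 05.03.01; for industrial use → 05.03.01.01. Scheduled 37%. Umbrial agreement on 05.03.01: RVC < 65%. → 37%.
Line E: oilseed → 05.02; fresh → 05.02.04; retail-packed → 05.02.04.02. Scheduled 33%. Arlenia agreement on 05.03.02.02: 05.02.04.02 not covered. → 33%.
Sum: 21% + 6% + 31% + 37% + 33% = 128%.

128%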